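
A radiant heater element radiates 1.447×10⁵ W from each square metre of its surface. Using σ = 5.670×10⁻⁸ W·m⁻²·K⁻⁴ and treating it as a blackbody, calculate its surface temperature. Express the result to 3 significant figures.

I = σT⁴, so T = (I/σ)^(1/4) = (1.447×10⁵/(5.670×10⁻⁸))^(1/4) = 1.26×10³ K.

T ≈ 1.26×10³ K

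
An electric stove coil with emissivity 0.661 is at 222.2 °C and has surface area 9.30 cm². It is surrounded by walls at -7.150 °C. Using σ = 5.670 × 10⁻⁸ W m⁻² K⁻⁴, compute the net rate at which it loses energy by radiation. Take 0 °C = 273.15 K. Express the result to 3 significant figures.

T = 222.2 °C + 273.15 = 495.35 K.
Surroundings: T = -7.150 °C + 273.15 = 266.000 K.
Area A = 9.30 cm² = 9.30×10⁻⁴ m².
Net radiated power P_net = εσA(T⁴ − T₀⁴) = 0.661×5.670×10⁻⁸×9.30×10⁻⁴×(495.35⁴ − 266.000⁴).
T⁴ − T₀⁴ = 6.02072×10¹⁰ − 5.00641×10⁹ = 5.52008×10¹⁰ K⁴, so P_net = 1.92 W.

Net loss ≈ 1.92 W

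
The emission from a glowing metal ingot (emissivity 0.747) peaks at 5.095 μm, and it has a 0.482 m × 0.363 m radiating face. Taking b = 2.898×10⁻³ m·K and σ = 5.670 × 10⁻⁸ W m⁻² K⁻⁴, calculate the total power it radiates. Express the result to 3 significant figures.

Wien's law: T = b/λ_max = 2.898×10⁻³/5.095×10⁻⁶ = 568.793 K.
Area A = 0.482 × 0.363 = 0.174966 m².
Then P = εσAT⁴ = 0.747×5.670×10⁻⁸×0.174966×(568.793)⁴ = 776 W.

P ≈ 776 W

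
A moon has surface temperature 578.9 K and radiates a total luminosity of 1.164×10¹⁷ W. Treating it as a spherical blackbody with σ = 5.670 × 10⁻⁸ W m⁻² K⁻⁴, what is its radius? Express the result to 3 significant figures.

L = 4πR²σT⁴ ⇒ R = √(L/(4πσT⁴)).
σT⁴ = 6367.91 W/m², so R = √(1.164×10¹⁷/(4π×6367.91)) = 1.21×10⁶ m.

R ≈ 1.21×10⁶ m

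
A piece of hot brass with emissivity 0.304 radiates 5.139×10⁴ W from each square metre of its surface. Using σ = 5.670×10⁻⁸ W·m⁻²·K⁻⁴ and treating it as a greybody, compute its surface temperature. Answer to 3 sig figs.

T ≈ 1.31×10³ K

I = εσT⁴, so T = (I/εσ)^(1/4) = (5.139×10⁴/(0.304×5.670×10⁻⁸))^(1/4) = 1.31×10³ K.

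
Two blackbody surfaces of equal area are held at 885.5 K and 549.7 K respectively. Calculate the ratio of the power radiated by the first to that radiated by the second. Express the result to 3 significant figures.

P₁/P₂ ≈ 6.73

With equal areas, P₁/P₂ = (T₁/T₂)⁴ = (885.5/549.7)⁴ = 6.73.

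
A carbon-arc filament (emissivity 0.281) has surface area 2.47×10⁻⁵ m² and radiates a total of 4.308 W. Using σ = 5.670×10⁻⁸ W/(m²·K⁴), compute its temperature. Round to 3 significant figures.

Area A = 2.47×10⁻⁵ m².
P = εσAT⁴ ⇒ T = (P/(εσA))^(1/4) = (4.308/(0.281×5.670×10⁻⁸×2.47×10⁻⁵))^(1/4) = 1.82×10³ K.

T ≈ 1.82×10³ K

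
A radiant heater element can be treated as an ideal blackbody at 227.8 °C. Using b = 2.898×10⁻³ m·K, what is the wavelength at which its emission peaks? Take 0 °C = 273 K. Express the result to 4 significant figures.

λ_max ≈ 5.787 μm

T = 227.8 °C + 273 = 500.8 K.
Wien's displacement law: λ_max = b/T = (2.898×10⁻³ m·K)/(500.8 K) = 5.7867×10⁻⁶ m.
That is 5.787 μm, in the infrared range.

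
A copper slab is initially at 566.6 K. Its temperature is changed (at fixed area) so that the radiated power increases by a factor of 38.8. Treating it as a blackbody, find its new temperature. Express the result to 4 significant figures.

P ∝ T⁴, so T₂/T₁ = (P₂/P₁)^(1/4) = (38.8)^(1/4) = 2.49579.
T₂ = 566.6 × 2.49579 = 1414 K.

T₂ ≈ 1414 K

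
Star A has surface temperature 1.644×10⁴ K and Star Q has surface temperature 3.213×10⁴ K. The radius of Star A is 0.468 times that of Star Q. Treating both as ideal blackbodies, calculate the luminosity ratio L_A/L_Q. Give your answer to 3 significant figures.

L_A/L_Q ≈ 0.0150

L ∝ R²T⁴, so L_A/L_Q = (R_A/R_Q)²(T_A/T_Q)⁴ = (0.468)² × (1.644×10⁴/3.213×10⁴)⁴ = 0.219024 × 0.0685432 = 0.0150.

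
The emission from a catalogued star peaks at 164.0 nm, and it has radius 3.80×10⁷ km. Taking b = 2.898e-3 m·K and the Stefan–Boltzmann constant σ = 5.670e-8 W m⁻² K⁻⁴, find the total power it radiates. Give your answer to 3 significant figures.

Wien's law: T = b/λ_max = 2.898×10⁻³/1.640×10⁻⁷ = 17670.7 K.
Surface area A = 4πR² = 4π(3.80×10¹⁰ m)² = 1.81458×10²² m².
Then P = σAT⁴ = 5.670×10⁻⁸×1.81458×10²²×(17670.7)⁴ = 1.00×10³² W.

P ≈ 1.00×10³² W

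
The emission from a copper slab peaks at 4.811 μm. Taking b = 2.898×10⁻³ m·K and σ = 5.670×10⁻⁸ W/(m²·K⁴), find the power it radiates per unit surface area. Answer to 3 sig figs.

Wien's law: T = b/λ_max = 2.898×10⁻³/4.811×10⁻⁶ = 602.370 K.
Then I = σT⁴ = 5.670×10⁻⁸×(602.370)⁴ = 7.47×10³ W/m².

I ≈ 7.47×10³ W/m²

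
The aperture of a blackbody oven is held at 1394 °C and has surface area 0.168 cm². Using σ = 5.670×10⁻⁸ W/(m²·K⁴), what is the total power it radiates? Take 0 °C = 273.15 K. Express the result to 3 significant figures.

T = 1394 °C + 273.15 = 1667.15 K.
Area A = 0.168 cm² = 1.68×10⁻⁵ m².
P = σAT⁴ = 5.670×10⁻⁸ × 1.68×10⁻⁵ × (1667.15)⁴ = 7.36 W.

P ≈ 7.36 W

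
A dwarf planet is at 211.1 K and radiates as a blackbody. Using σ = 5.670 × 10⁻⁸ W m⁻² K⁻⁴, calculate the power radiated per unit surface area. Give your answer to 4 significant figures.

I ≈ 112.6 W/m²

Stefan–Boltzmann: I = σT⁴ = 5.670×10⁻⁸ × (211.1)⁴ = 112.6 W/m².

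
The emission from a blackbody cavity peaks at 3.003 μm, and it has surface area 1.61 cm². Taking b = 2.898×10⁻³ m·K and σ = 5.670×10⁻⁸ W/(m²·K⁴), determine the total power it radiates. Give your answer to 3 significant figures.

P ≈ 7.92 W

Wien's law: T = b/λ_max = 2.898×10⁻³/3.003×10⁻⁶ = 965.035 K.
Area A = 1.61 cm² = 1.61×10⁻⁴ m².
Then P = σAT⁴ = 5.670×10⁻⁸×1.61×10⁻⁴×(965.035)⁴ = 7.92 W.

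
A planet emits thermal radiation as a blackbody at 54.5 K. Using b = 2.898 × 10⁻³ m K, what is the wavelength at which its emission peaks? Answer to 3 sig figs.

Wien's displacement law: λ_max = b/T = (2.898×10⁻³ m·K)/(54.5 K) = 5.317×10⁻⁵ m.
That is 53.2 μm, in the infrared range.

λ_max ≈ 53.2 μm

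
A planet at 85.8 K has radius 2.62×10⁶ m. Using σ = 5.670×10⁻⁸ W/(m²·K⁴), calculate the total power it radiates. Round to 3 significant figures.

P ≈ 2.65×10¹⁴ W

Surface area A = 4πR² = 4π(2.62×10⁶ m)² = 8.62606×10¹³ m².
P = σAT⁴ = 5.670×10⁻⁸ × 8.62606×10¹³ × (85.8)⁴ = 2.65×10¹⁴ W.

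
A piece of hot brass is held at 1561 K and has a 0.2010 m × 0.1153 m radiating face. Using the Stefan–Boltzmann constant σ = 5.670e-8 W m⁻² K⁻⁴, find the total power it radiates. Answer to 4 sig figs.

Area A = 0.2010 × 0.1153 = 0.0231753 m².
P = σAT⁴ = 5.670×10⁻⁸ × 0.0231753 × (1561)⁴ = 7802 W.

P ≈ 7802 W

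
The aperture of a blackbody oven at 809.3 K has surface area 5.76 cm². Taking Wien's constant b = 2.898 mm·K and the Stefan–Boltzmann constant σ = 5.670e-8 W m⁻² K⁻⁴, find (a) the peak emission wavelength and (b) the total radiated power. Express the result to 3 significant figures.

(a) λ_max = b/T = 2.898×10⁻³/809.3 = 3.581×10⁻⁶ m = 3.58 μm.
Area A = 5.76 cm² = 5.76×10⁻⁴ m².
(b) P = σAT⁴ = 5.670×10⁻⁸×5.76×10⁻⁴×(809.3)⁴ = 14.0 W.

λ_max ≈ 3.58 μm; P ≈ 14.0 W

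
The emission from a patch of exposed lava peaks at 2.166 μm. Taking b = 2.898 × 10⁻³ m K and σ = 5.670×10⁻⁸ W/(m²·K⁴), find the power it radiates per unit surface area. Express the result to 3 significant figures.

I ≈ 1.82×10⁵ W/m²

Wien's law: T = b/λ_max = 2.898×10⁻³/2.166×10⁻⁶ = 1337.95 K.
Then I = σT⁴ = 5.670×10⁻⁸×(1337.95)⁴ = 1.82×10⁵ W/m².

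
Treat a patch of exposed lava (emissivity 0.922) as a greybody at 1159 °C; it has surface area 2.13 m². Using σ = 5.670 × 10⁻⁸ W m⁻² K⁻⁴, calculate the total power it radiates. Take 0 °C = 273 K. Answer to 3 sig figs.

T = 1159 °C + 273 = 1432 K.
Area A = 2.13 m².
P = εσAT⁴ = 0.922 × 5.670×10⁻⁸ × 2.13 × (1432)⁴ = 4.68×10⁵ W.

P ≈ 4.68×10⁵ W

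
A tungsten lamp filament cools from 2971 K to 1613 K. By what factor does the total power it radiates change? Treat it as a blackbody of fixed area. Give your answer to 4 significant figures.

P₂/P₁ ≈ 0.08688

P ∝ T⁴, so P₂/P₁ = (T₂/T₁)⁴ = (1613/2971)⁴ = (0.542915)⁴ = 0.08688.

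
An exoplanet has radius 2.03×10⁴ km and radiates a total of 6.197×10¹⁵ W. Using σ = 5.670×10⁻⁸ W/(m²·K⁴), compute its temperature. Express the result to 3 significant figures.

Surface area A = 4πR² = 4π(2.03×10⁷ m)² = 5.17848×10¹⁵ m².
P = σAT⁴ ⇒ T = (P/(σA))^(1/4) = (6.197×10¹⁵/(5.670×10⁻⁸×5.17848×10¹⁵))^(1/4) = 67.8 K.

T ≈ 67.8 K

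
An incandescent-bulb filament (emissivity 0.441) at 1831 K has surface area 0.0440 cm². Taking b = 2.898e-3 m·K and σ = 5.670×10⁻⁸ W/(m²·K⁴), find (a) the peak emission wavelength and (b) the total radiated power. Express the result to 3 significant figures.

(a) λ_max = b/T = 2.898×10⁻³/1831 = 1.583×10⁻⁶ m = 1.58 μm.
Area A = 0.0440 cm² = 4.40×10⁻⁶ m².
(b) P = εσAT⁴ = 0.441×5.670×10⁻⁸×4.40×10⁻⁶×(1831)⁴ = 1.24 W.

λ_max ≈ 1.58 μm; P ≈ 1.24 W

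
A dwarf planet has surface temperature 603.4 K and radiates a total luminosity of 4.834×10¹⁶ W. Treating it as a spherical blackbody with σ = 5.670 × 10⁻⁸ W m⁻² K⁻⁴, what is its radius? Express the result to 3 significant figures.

L = 4πR²σT⁴ ⇒ R = √(L/(4πσT⁴)).
σT⁴ = 7516.30 W/m², so R = √(4.834×10¹⁶/(4π×7516.30)) = 7.15×10⁵ m.

R ≈ 7.15×10⁵ m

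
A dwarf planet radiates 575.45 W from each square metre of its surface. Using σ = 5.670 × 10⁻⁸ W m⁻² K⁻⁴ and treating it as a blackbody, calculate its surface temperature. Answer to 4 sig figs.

I = σT⁴, so T = (I/σ)^(1/4) = (575.45/(5.670×10⁻⁸))^(1/4) = 317.4 K.

T ≈ 317.4 K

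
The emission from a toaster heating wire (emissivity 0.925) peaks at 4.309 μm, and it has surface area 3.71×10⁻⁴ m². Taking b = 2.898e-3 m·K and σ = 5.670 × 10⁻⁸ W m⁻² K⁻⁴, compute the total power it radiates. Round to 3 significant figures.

P ≈ 3.98 W

Wien's law: T = b/λ_max = 2.898×10⁻³/4.309×10⁻⁶ = 672.546 K.
Area A = 3.71×10⁻⁴ m².
Then P = εσAT⁴ = 0.925×5.670×10⁻⁸×3.71×10⁻⁴×(672.546)⁴ = 3.98 W.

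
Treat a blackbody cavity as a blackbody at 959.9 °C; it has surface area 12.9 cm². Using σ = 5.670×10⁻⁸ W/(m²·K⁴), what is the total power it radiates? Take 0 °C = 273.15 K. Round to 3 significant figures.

T = 959.9 °C + 273.15 = 1233.05 K.
Area A = 12.9 cm² = 1.29×10⁻³ m².
P = σAT⁴ = 5.670×10⁻⁸ × 1.29×10⁻³ × (1233.05)⁴ = 169 W.

P ≈ 169 W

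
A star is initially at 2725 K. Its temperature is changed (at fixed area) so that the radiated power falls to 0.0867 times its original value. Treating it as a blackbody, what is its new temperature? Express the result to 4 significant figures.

P ∝ T⁴, so T₂/T₁ = (P₂/P₁)^(1/4) = (0.0867)^(1/4) = 0.542631.
T₂ = 2725 × 0.542631 = 1479 K.

T₂ ≈ 1479 K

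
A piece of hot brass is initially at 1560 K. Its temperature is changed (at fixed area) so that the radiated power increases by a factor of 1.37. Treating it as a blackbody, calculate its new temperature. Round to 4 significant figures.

T₂ ≈ 1688 K

P ∝ T⁴, so T₂/T₁ = (P₂/P₁)^(1/4) = (1.37)^(1/4) = 1.08188.
T₂ = 1560 × 1.08188 = 1688 K.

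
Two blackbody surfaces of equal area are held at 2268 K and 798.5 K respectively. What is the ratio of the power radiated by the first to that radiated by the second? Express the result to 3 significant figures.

With equal areas, P₁/P₂ = (T₁/T₂)⁴ = (2268/798.5)⁴ = 65.1.

P₁/P₂ ≈ 65.1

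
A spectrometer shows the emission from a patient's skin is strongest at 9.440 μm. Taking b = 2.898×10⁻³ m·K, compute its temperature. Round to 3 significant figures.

T ≈ 307 K

Wien's law gives T = b/λ_max = (2.898×10⁻³ m·K)/(9.440×10⁻⁶ m) = 307 K.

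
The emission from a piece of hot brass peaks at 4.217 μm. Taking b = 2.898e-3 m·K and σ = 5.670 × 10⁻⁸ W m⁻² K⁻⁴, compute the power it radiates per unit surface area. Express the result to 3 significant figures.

Wien's law: T = b/λ_max = 2.898×10⁻³/4.217×10⁻⁶ = 687.218 K.
Then I = σT⁴ = 5.670×10⁻⁸×(687.218)⁴ = 1.26×10⁴ W/m².

I ≈ 1.26×10⁴ W/m²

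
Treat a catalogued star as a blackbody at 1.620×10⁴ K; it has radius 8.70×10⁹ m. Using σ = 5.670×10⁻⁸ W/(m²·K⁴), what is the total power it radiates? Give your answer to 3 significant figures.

P ≈ 3.71×10³⁰ W

Surface area A = 4πR² = 4π(8.70×10⁹ m)² = 9.51149×10²⁰ m².
P = σAT⁴ = 5.670×10⁻⁸ × 9.51149×10²⁰ × (1.620×10⁴)⁴ = 3.71×10³⁰ W.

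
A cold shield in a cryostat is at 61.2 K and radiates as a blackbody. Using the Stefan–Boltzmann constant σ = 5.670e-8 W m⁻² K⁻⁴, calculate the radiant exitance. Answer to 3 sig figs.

I ≈ 0.795 W/m²

Stefan–Boltzmann: I = σT⁴ = 5.670×10⁻⁸ × (61.2)⁴ = 0.795 W/m².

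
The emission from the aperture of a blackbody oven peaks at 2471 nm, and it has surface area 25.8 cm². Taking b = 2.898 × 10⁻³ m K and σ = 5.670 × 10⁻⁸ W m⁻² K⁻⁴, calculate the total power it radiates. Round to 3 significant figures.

Wien's law: T = b/λ_max = 2.898×10⁻³/2.471×10⁻⁶ = 1172.80 K.
Area A = 25.8 cm² = 2.58×10⁻³ m².
Then P = σAT⁴ = 5.670×10⁻⁸×2.58×10⁻³×(1172.80)⁴ = 277 W.

P ≈ 277 W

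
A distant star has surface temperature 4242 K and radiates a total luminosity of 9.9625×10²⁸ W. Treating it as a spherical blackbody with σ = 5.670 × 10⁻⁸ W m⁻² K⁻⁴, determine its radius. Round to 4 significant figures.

L = 4πR²σT⁴ ⇒ R = √(L/(4πσT⁴)).
σT⁴ = 1.83597×10⁷ W/m², so R = √(9.9625×10²⁸/(4π×1.83597×10⁷)) = 2.078×10¹⁰ m.

R ≈ 2.078×10¹⁰ m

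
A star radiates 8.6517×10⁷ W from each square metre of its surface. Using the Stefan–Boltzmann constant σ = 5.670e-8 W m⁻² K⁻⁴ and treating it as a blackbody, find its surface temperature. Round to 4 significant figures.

T ≈ 6250 K

I = σT⁴, so T = (I/σ)^(1/4) = (8.6517×10⁷/(5.670×10⁻⁸))^(1/4) = 6250 K.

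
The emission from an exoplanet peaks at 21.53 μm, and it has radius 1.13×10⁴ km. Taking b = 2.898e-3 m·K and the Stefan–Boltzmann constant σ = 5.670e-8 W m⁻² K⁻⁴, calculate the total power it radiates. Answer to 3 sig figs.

Wien's law: T = b/λ_max = 2.898×10⁻³/2.153×10⁻⁵ = 134.603 K.
Surface area A = 4πR² = 4π(1.13×10⁷ m)² = 1.60460×10¹⁵ m².
Then P = σAT⁴ = 5.670×10⁻⁸×1.60460×10¹⁵×(134.603)⁴ = 2.99×10¹⁶ W.

P ≈ 2.99×10¹⁶ W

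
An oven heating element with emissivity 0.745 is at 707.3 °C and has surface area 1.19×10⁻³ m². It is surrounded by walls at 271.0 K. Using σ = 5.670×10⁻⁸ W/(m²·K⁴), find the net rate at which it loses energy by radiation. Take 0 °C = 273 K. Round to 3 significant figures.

Net loss ≈ 46.2 W

T = 707.3 °C + 273 = 980.3 K.
Area A = 1.19×10⁻³ m².
Net radiated power P_net = εσA(T⁴ − T₀⁴) = 0.745×5.670×10⁻⁸×1.19×10⁻³×(980.3⁴ − 271.0⁴).
T⁴ − T₀⁴ = 9.23498×10¹¹ − 5.39358×10⁹ = 9.18104×10¹¹ K⁴, so P_net = 46.2 W.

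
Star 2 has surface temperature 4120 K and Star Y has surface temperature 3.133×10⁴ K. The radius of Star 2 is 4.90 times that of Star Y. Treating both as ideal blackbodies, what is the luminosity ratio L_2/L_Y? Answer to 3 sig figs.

L ∝ R²T⁴, so L_2/L_Y = (R_2/R_Y)²(T_2/T_Y)⁴ = (4.90)² × (4120/3.133×10⁴)⁴ = 24.01 × 2.99052×10⁻⁴ = 7.18×10⁻³.

L_2/L_Y ≈ 7.18×10⁻³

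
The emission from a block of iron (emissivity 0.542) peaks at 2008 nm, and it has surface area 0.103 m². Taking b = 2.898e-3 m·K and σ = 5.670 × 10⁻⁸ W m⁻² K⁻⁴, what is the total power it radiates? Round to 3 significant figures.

P ≈ 1.37×10⁴ W

Wien's law: T = b/λ_max = 2.898×10⁻³/2.008×10⁻⁶ = 1443.23 K.
Area A = 0.103 m².
Then P = εσAT⁴ = 0.542×5.670×10⁻⁸×0.103×(1443.23)⁴ = 1.37×10⁴ W.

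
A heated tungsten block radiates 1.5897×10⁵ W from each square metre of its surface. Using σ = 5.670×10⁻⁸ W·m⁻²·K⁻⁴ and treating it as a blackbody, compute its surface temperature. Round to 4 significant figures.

T ≈ 1294 K

I = σT⁴, so T = (I/σ)^(1/4) = (1.5897×10⁵/(5.670×10⁻⁸))^(1/4) = 1294 K.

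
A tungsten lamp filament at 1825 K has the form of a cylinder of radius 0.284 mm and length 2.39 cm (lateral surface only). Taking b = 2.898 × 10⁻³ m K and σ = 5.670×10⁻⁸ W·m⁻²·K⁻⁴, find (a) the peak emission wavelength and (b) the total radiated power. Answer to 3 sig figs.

λ_max ≈ 1.59×10³ nm; P ≈ 26.8 W

(a) λ_max = b/T = 2.898×10⁻³/1825 = 1.588×10⁻⁶ m = 1.59×10³ nm.
Lateral area A = 2πrL = 2π×2.84×10⁻⁴×0.0239 = 4.26477×10⁻⁵ m².
(b) P = σAT⁴ = 5.670×10⁻⁸×4.26477×10⁻⁵×(1825)⁴ = 26.8 W.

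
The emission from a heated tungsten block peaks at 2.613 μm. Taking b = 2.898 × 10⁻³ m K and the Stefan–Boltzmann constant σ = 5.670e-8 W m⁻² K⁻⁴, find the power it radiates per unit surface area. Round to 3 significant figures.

I ≈ 8.58×10⁴ W/m²

Wien's law: T = b/λ_max = 2.898×10⁻³/2.613×10⁻⁶ = 1109.07 K.
Then I = σT⁴ = 5.670×10⁻⁸×(1109.07)⁴ = 8.58×10⁴ W/m².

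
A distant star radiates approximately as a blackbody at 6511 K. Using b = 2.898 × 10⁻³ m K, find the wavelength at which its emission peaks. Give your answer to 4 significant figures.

λ_max ≈ 445.1 nm

Wien's displacement law: λ_max = b/T = (2.898×10⁻³ m·K)/(6511 K) = 4.4509×10⁻⁷ m.
That is 445.1 nm, in the visible range.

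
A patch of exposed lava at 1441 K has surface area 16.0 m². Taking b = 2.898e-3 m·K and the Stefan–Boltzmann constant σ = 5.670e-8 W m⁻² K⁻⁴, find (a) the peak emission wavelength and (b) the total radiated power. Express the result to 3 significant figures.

λ_max ≈ 2.01 μm; P ≈ 3.91×10⁶ W

(a) λ_max = b/T = 2.898×10⁻³/1441 = 2.011×10⁻⁶ m = 2.01 μm.
Area A = 16.0 m².
(b) P = σAT⁴ = 5.670×10⁻⁸×16.0×(1441)⁴ = 3.91×10⁶ W.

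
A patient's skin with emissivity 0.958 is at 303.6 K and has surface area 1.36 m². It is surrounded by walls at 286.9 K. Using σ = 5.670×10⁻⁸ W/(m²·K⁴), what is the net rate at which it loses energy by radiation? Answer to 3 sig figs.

Net loss ≈ 127 W

Area A = 1.36 m².
Net radiated power P_net = εσA(T⁴ − T₀⁴) = 0.958×5.670×10⁻⁸×1.36×(303.6⁴ − 286.9⁴).
T⁴ − T₀⁴ = 8.49585×10⁹ − 6.77520×10⁹ = 1.72065×10⁹ K⁴, so P_net = 127 W.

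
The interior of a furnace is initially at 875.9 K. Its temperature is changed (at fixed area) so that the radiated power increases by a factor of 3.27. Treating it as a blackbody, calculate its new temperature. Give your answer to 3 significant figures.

T₂ ≈ 1.18×10³ K

P ∝ T⁴, so T₂/T₁ = (P₂/P₁)^(1/4) = (3.27)^(1/4) = 1.34474.
T₂ = 875.9 × 1.34474 = 1.18×10³ K.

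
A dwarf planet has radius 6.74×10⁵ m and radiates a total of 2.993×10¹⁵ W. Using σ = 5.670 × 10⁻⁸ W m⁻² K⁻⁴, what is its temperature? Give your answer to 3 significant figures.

T ≈ 310 K

Surface area A = 4πR² = 4π(6.74×10⁵ m)² = 5.70860×10¹² m².
P = σAT⁴ ⇒ T = (P/(σA))^(1/4) = (2.993×10¹⁵/(5.670×10⁻⁸×5.70860×10¹²))^(1/4) = 310 K.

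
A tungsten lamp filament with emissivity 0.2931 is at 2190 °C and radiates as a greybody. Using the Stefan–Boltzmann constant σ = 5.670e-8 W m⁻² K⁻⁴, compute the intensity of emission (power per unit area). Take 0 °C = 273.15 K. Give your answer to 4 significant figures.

T = 2190 °C + 273.15 = 2463.15 K.
Stefan–Boltzmann: I = εσT⁴ = 0.2931 × 5.670×10⁻⁸ × (2463.15)⁴ = 6.117×10⁵ W/m².

I ≈ 6.117×10⁵ W/m²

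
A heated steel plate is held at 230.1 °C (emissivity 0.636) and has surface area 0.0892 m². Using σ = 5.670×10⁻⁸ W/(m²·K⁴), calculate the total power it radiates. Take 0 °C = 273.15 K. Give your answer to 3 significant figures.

P ≈ 206 W

T = 230.1 °C + 273.15 = 503.25 K.
Area A = 0.0892 m².
P = εσAT⁴ = 0.636 × 5.670×10⁻⁸ × 0.0892 × (503.25)⁴ = 206 W.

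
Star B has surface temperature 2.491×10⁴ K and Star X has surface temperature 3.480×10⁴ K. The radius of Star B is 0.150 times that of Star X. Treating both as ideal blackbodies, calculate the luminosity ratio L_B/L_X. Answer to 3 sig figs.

L_B/L_X ≈ 5.91×10⁻³

L ∝ R²T⁴, so L_B/L_X = (R_B/R_X)²(T_B/T_X)⁴ = (0.150)² × (2.491×10⁴/3.480×10⁴)⁴ = 0.0225 × 0.262529 = 5.91×10⁻³.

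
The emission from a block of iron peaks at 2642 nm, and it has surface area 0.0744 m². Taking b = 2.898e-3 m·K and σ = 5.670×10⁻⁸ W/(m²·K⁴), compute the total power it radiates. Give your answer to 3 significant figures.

P ≈ 6.11×10³ W

Wien's law: T = b/λ_max = 2.898×10⁻³/2.642×10⁻⁶ = 1096.90 K.
Area A = 0.0744 m².
Then P = σAT⁴ = 5.670×10⁻⁸×0.0744×(1096.90)⁴ = 6.11×10³ W.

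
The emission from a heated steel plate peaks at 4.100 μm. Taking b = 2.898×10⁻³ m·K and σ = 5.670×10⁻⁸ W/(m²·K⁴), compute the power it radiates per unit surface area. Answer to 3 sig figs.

Wien's law: T = b/λ_max = 2.898×10⁻³/4.100×10⁻⁶ = 706.829 K.
Then I = σT⁴ = 5.670×10⁻⁸×(706.829)⁴ = 1.42×10⁴ W/m².

I ≈ 1.42×10⁴ W/m²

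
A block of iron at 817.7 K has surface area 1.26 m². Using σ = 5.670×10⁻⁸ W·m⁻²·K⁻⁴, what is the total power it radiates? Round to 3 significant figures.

P ≈ 3.19×10⁴ W

Area A = 1.26 m².
P = σAT⁴ = 5.670×10⁻⁸ × 1.26 × (817.7)⁴ = 3.19×10⁴ W.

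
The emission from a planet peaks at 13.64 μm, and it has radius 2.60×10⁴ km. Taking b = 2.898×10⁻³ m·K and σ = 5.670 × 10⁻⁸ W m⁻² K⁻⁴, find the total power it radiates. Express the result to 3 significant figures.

Wien's law: T = b/λ_max = 2.898×10⁻³/1.364×10⁻⁵ = 212.463 K.
Surface area A = 4πR² = 4π(2.60×10⁷ m)² = 8.49487×10¹⁵ m².
Then P = σAT⁴ = 5.670×10⁻⁸×8.49487×10¹⁵×(212.463)⁴ = 9.81×10¹⁷ W.

P ≈ 9.81×10¹⁷ W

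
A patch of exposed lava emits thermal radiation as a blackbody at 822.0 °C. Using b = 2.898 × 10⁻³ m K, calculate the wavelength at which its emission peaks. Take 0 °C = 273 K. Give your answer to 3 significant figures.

λ_max ≈ 2.65×10³ nm

T = 822.0 °C + 273 = 1095.0 K.
Wien's displacement law: λ_max = b/T = (2.898×10⁻³ m·K)/(1095.0 K) = 2.647×10⁻⁶ m.
That is 2.65×10³ nm, in the infrared range.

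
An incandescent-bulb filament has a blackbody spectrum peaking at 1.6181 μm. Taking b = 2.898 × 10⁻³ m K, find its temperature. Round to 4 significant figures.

T ≈ 1791 K

Wien's law gives T = b/λ_max = (2.898×10⁻³ m·K)/(1.6181×10⁻⁶ m) = 1791 K.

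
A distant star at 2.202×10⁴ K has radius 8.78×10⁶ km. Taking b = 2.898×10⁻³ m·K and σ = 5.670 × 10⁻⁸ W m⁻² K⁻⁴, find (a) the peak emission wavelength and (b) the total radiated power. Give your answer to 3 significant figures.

(a) λ_max = b/T = 2.898×10⁻³/2.202×10⁴ = 1.316×10⁻⁷ m = 132 nm.
Surface area A = 4πR² = 4π(8.78×10⁹ m)² = 9.68721×10²⁰ m².
(b) P = σAT⁴ = 5.670×10⁻⁸×9.68721×10²⁰×(2.202×10⁴)⁴ = 1.29×10³¹ W.

λ_max ≈ 132 nm; P ≈ 1.29×10³¹ W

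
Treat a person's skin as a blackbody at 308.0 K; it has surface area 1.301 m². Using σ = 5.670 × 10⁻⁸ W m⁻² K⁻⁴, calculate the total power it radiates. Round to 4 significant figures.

Area A = 1.301 m².
P = σAT⁴ = 5.670×10⁻⁸ × 1.301 × (308.0)⁴ = 663.8 W.

P ≈ 663.8 W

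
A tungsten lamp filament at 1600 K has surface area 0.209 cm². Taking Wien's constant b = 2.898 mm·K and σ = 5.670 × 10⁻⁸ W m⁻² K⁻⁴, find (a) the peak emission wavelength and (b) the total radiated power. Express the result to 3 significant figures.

(a) λ_max = b/T = 2.898×10⁻³/1600 = 1.811×10⁻⁶ m = 1.81 μm.
Area A = 0.209 cm² = 2.09×10⁻⁵ m².
(b) P = σAT⁴ = 5.670×10⁻⁸×2.09×10⁻⁵×(1600)⁴ = 7.77 W.

λ_max ≈ 1.81 μm; P ≈ 7.77 W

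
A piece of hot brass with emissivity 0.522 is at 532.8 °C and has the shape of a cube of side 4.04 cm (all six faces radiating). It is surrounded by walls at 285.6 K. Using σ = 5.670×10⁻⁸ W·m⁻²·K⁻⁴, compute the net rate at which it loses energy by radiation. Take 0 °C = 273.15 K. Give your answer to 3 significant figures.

Net loss ≈ 120 W

T = 532.8 °C + 273.15 = 805.95 K.
Area A = 6s² = 6×(0.0404 m)² = 9.79296×10⁻³ m².
Net radiated power P_net = εσA(T⁴ − T₀⁴) = 0.522×5.670×10⁻⁸×9.79296×10⁻³×(805.95⁴ − 285.6⁴).
T⁴ − T₀⁴ = 4.21922×10¹¹ − 6.65323×10⁹ = 4.15269×10¹¹ K⁴, so P_net = 120 W.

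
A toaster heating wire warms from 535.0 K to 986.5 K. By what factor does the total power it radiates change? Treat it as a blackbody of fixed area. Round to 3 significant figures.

P ∝ T⁴, so P₂/P₁ = (T₂/T₁)⁴ = (986.5/535.0)⁴ = (1.84393)⁴ = 11.6.

P₂/P₁ ≈ 11.6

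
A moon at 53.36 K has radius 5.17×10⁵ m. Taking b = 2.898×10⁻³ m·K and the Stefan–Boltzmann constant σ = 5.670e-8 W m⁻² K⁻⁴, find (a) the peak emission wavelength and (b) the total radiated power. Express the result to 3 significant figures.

(a) λ_max = b/T = 2.898×10⁻³/53.36 = 5.431×10⁻⁵ m = 54.3 μm.
Surface area A = 4πR² = 4π(5.17×10⁵ m)² = 3.35885×10¹² m².
(b) P = σAT⁴ = 5.670×10⁻⁸×3.35885×10¹²×(53.36)⁴ = 1.54×10¹² W.

λ_max ≈ 54.3 μm; P ≈ 1.54×10¹² W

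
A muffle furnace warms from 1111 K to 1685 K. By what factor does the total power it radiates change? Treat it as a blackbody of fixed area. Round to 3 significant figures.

P ∝ T⁴, so P₂/P₁ = (T₂/T₁)⁴ = (1685/1111)⁴ = (1.51665)⁴ = 5.29.

P₂/P₁ ≈ 5.29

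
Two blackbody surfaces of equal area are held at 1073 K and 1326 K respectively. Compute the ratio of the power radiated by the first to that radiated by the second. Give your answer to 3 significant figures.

P₁/P₂ ≈ 0.429

With equal areas, P₁/P₂ = (T₁/T₂)⁴ = (1073/1326)⁴ = 0.429.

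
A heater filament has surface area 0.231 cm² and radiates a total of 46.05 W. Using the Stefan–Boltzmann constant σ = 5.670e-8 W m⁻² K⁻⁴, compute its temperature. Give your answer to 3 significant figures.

Area A = 0.231 cm² = 2.31×10⁻⁵ m².
P = σAT⁴ ⇒ T = (P/(σA))^(1/4) = (46.05/(5.670×10⁻⁸×2.31×10⁻⁵))^(1/4) = 2.44×10³ K.

T ≈ 2.44×10³ K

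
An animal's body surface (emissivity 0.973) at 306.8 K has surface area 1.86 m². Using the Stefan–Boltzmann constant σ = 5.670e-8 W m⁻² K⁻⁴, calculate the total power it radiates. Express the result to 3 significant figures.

Area A = 1.86 m².
P = εσAT⁴ = 0.973 × 5.670×10⁻⁸ × 1.86 × (306.8)⁴ = 909 W.

P ≈ 909 W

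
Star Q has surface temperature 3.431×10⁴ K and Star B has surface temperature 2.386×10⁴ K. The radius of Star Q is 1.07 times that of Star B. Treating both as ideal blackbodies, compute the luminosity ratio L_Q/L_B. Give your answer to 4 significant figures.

L_Q/L_B ≈ 4.895

L ∝ R²T⁴, so L_Q/L_B = (R_Q/R_B)²(T_Q/T_B)⁴ = (1.07)² × (3.431×10⁴/2.386×10⁴)⁴ = 1.1449 × 4.27564 = 4.895.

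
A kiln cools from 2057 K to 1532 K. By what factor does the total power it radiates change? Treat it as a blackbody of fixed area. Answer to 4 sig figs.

P ∝ T⁴, so P₂/P₁ = (T₂/T₁)⁴ = (1532/2057)⁴ = (0.744774)⁴ = 0.3077.

P₂/P₁ ≈ 0.3077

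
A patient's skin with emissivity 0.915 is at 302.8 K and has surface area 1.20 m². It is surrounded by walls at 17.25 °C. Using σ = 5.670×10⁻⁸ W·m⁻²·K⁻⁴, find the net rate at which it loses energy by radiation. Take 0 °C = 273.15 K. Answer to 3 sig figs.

Net loss ≈ 80.6 W

Surroundings: T = 17.25 °C + 273.15 = 290.40 K.
Area A = 1.20 m².
Net radiated power P_net = εσA(T⁴ − T₀⁴) = 0.915×5.670×10⁻⁸×1.20×(302.8⁴ − 290.40⁴).
T⁴ − T₀⁴ = 8.40666×10⁹ − 7.11191×10⁹ = 1.29475×10⁹ K⁴, so P_net = 80.6 W.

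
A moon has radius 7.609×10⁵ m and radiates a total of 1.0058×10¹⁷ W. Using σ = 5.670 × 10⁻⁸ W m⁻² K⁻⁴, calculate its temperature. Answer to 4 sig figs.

T ≈ 702.7 K

Surface area A = 4πR² = 4π(7.609×10⁵ m)² = 7.27554×10¹² m².
P = σAT⁴ ⇒ T = (P/(σA))^(1/4) = (1.0058×10¹⁷/(5.670×10⁻⁸×7.27554×10¹²))^(1/4) = 702.7 K.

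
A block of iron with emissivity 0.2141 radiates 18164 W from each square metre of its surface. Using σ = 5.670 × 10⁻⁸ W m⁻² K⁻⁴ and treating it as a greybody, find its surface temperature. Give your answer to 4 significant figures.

I = εσT⁴, so T = (I/εσ)^(1/4) = (18164/(0.2141×5.670×10⁻⁸))^(1/4) = 1106 K.

T ≈ 1106 K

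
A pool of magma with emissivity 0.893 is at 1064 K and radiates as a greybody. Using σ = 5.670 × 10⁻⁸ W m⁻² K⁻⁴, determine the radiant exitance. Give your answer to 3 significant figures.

Stefan–Boltzmann: I = εσT⁴ = 0.893 × 5.670×10⁻⁸ × (1064)⁴ = 6.49×10⁴ W/m².

I ≈ 6.49×10⁴ W/m²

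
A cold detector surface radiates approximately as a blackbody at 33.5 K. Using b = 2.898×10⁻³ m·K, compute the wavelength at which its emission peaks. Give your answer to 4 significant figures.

λ_max ≈ 86.51 μm

Wien's displacement law: λ_max = b/T = (2.898×10⁻³ m·K)/(33.5 K) = 8.6507×10⁻⁵ m.
That is 86.51 μm, in the infrared range.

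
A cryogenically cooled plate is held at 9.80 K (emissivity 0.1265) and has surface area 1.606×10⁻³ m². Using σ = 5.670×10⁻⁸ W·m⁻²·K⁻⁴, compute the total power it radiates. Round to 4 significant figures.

P ≈ 1.062×10⁻⁷ W

Area A = 1.606×10⁻³ m².
P = εσAT⁴ = 0.1265 × 5.670×10⁻⁸ × 1.606×10⁻³ × (9.80)⁴ = 1.062×10⁻⁷ W.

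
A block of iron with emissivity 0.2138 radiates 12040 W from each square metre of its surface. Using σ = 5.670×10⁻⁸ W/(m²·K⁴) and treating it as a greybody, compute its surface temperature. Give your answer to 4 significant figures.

T ≈ 998.3 K

I = εσT⁴, so T = (I/εσ)^(1/4) = (12040/(0.2138×5.670×10⁻⁸))^(1/4) = 998.3 K.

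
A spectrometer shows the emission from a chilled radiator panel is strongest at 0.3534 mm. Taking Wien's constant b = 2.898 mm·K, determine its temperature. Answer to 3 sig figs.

Wien's law gives T = b/λ_max = (2.898×10⁻³ m·K)/(3.534×10⁻⁴ m) = 8.20 K.

T ≈ 8.20 K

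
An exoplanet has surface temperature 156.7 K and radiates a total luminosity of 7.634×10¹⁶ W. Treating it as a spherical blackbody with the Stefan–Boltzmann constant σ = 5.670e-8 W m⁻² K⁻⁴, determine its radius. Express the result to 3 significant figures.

R ≈ 1.33×10⁷ m

L = 4πR²σT⁴ ⇒ R = √(L/(4πσT⁴)).
σT⁴ = 34.1868 W/m², so R = √(7.634×10¹⁶/(4π×34.1868)) = 1.33×10⁷ m.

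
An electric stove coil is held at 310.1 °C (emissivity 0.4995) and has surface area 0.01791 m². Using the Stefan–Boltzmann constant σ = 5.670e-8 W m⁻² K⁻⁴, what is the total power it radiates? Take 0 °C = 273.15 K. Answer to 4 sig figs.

P ≈ 58.70 W

T = 310.1 °C + 273.15 = 583.25 K.
Area A = 0.01791 m².
P = εσAT⁴ = 0.4995 × 5.670×10⁻⁸ × 0.01791 × (583.25)⁴ = 58.70 W.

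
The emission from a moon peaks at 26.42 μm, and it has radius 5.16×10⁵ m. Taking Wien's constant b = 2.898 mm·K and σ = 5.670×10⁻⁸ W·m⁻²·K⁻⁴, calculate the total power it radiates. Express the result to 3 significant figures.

Wien's law: T = b/λ_max = 2.898×10⁻³/2.642×10⁻⁵ = 109.690 K.
Surface area A = 4πR² = 4π(5.16×10⁵ m)² = 3.34587×10¹² m².
Then P = σAT⁴ = 5.670×10⁻⁸×3.34587×10¹²×(109.690)⁴ = 2.75×10¹³ W.

P ≈ 2.75×10¹³ W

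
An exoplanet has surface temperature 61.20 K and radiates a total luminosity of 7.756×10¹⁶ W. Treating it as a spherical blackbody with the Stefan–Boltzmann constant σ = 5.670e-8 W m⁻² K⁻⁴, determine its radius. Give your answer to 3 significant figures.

R ≈ 8.81×10⁷ m

L = 4πR²σT⁴ ⇒ R = √(L/(4πσT⁴)).
σT⁴ = 0.795406 W/m², so R = √(7.756×10¹⁶/(4π×0.795406)) = 8.81×10⁷ m.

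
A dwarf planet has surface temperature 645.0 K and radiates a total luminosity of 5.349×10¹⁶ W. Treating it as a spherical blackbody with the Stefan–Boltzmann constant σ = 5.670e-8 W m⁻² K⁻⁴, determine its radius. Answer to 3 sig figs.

R ≈ 6.59×10⁵ m

L = 4πR²σT⁴ ⇒ R = √(L/(4πσT⁴)).
σT⁴ = 9813.45 W/m², so R = √(5.349×10¹⁶/(4π×9813.45)) = 6.59×10⁵ m.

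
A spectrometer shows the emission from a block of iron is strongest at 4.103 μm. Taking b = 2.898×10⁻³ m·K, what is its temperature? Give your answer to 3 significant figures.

T ≈ 706 K

Wien's law gives T = b/λ_max = (2.898×10⁻³ m·K)/(4.103×10⁻⁶ m) = 706 K.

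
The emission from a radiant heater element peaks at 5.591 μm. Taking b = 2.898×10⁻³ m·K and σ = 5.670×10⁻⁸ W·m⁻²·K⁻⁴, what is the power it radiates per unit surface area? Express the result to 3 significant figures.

Wien's law: T = b/λ_max = 2.898×10⁻³/5.591×10⁻⁶ = 518.333 K.
Then I = σT⁴ = 5.670×10⁻⁸×(518.333)⁴ = 4.09×10³ W/m².

I ≈ 4.09×10³ W/m²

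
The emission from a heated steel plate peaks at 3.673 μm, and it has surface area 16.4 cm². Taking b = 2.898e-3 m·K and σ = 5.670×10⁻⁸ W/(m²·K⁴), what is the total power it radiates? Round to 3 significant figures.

P ≈ 36.0 W

Wien's law: T = b/λ_max = 2.898×10⁻³/3.673×10⁻⁶ = 789.001 K.
Area A = 16.4 cm² = 1.64×10⁻³ m².
Then P = σAT⁴ = 5.670×10⁻⁸×1.64×10⁻³×(789.001)⁴ = 36.0 W.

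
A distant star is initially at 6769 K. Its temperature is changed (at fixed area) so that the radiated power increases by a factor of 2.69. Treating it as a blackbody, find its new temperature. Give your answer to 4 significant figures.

P ∝ T⁴, so T₂/T₁ = (P₂/P₁)^(1/4) = (2.69)^(1/4) = 1.28067.
T₂ = 6769 × 1.28067 = 8669 K.

T₂ ≈ 8669 K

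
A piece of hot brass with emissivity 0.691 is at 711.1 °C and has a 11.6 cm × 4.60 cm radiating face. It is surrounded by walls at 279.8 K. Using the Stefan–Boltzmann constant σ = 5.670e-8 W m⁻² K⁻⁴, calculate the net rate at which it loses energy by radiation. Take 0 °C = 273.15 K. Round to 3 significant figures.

Net loss ≈ 195 W

T = 711.1 °C + 273.15 = 984.25 K.
Area A = 0.116 × 0.0460 = 5.336×10⁻³ m².
Net radiated power P_net = εσA(T⁴ − T₀⁴) = 0.691×5.670×10⁻⁸×5.336×10⁻³×(984.25⁴ − 279.8⁴).
T⁴ − T₀⁴ = 9.38473×10¹¹ − 6.12902×10⁹ = 9.32344×10¹¹ K⁴, so P_net = 195 W.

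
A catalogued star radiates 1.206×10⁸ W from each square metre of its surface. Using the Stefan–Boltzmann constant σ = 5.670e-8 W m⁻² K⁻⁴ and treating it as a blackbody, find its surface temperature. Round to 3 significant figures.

T ≈ 6.79×10³ K

I = σT⁴, so T = (I/σ)^(1/4) = (1.206×10⁸/(5.670×10⁻⁸))^(1/4) = 6.79×10³ K.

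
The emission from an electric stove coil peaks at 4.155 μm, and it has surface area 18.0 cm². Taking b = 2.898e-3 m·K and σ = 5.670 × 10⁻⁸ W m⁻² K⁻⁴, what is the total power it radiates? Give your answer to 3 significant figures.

P ≈ 24.2 W

Wien's law: T = b/λ_max = 2.898×10⁻³/4.155×10⁻⁶ = 697.473 K.
Area A = 18.0 cm² = 1.80×10⁻³ m².
Then P = σAT⁴ = 5.670×10⁻⁸×1.80×10⁻³×(697.473)⁴ = 24.2 W.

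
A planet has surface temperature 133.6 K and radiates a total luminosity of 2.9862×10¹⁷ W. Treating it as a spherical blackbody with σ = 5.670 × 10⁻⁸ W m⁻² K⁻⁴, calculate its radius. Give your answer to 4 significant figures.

L = 4πR²σT⁴ ⇒ R = √(L/(4πσT⁴)).
σT⁴ = 18.0638 W/m², so R = √(2.9862×10¹⁷/(4π×18.0638)) = 3.627×10⁷ m.

R ≈ 3.627×10⁷ m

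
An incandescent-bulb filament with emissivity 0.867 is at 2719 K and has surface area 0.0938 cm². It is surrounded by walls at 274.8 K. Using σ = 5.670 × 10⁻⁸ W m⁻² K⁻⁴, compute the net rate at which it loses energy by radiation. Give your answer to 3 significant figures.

Net loss ≈ 25.2 W

Area A = 0.0938 cm² = 9.38×10⁻⁶ m².
Net radiated power P_net = εσA(T⁴ − T₀⁴) = 0.867×5.670×10⁻⁸×9.38×10⁻⁶×(2719⁴ − 274.8⁴).
T⁴ − T₀⁴ = 5.46559×10¹³ − 5.70252×10⁹ = 5.46502×10¹³ K⁴, so P_net = 25.2 W.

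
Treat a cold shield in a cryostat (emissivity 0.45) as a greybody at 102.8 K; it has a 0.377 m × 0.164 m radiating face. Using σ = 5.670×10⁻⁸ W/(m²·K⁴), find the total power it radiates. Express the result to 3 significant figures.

Area A = 0.377 × 0.164 = 0.061828 m².
P = εσAT⁴ = 0.45 × 5.670×10⁻⁸ × 0.061828 × (102.8)⁴ = 0.176 W.

P ≈ 0.176 W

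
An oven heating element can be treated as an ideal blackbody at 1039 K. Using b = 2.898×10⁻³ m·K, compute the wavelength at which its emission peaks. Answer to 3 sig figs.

Wien's displacement law: λ_max = b/T = (2.898×10⁻³ m·K)/(1039 K) = 2.789×10⁻⁶ m.
That is 2.79×10³ nm, in the infrared range.

λ_max ≈ 2.79×10³ nm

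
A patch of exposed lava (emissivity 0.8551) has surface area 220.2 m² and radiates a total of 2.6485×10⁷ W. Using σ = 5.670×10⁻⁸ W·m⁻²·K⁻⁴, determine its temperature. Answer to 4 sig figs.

T ≈ 1255 K

Area A = 220.2 m².
P = εσAT⁴ ⇒ T = (P/(εσA))^(1/4) = (2.6485×10⁷/(0.8551×5.670×10⁻⁸×220.2))^(1/4) = 1255 K.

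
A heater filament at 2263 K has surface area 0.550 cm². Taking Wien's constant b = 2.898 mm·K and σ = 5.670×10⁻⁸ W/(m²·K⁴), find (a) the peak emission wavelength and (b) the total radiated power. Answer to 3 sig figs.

λ_max ≈ 1.28×10³ nm; P ≈ 81.8 W

(a) λ_max = b/T = 2.898×10⁻³/2263 = 1.281×10⁻⁶ m = 1.28×10³ nm.
Area A = 0.550 cm² = 5.50×10⁻⁵ m².
(b) P = σAT⁴ = 5.670×10⁻⁸×5.50×10⁻⁵×(2263)⁴ = 81.8 W.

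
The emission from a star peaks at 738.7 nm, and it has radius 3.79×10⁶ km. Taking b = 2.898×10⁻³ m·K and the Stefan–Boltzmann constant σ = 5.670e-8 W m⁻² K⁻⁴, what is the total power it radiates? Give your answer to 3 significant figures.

Wien's law: T = b/λ_max = 2.898×10⁻³/7.387×10⁻⁷ = 3923.11 K.
Surface area A = 4πR² = 4π(3.79×10⁹ m)² = 1.80505×10²⁰ m².
Then P = σAT⁴ = 5.670×10⁻⁸×1.80505×10²⁰×(3923.11)⁴ = 2.42×10²⁷ W.

P ≈ 2.42×10²⁷ W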